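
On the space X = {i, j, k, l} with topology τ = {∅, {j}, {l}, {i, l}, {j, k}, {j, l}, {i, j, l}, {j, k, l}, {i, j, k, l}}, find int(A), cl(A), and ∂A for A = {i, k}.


int(A) = ∅, cl(A) = {i, k}, ∂A = {i, k}.

Closed sets in (X, τ) are complements of opens:
  closed(X, τ) = {∅, {i}, {k}, {i, k}, {i, l}, {j, k}, {i, j, k}, {i, k, l}, {i, j, k, l}}.
int(A) = ⋃ {U ∈ τ : U ⊆ A}. Opens contained in A: ∅.
Taking the union of these: int(A) = ∅.
cl(A) = ⋂ {C closed : A ⊆ C}. Closed sets containing A: {i, k}, {i, j, k}, {i, k, l}, {i, j, k, l}.
Intersecting these: cl(A) = {i, k}.
∂A = cl(A) ∖ int(A) = {i, k} ∖ ∅ = {i, k}.


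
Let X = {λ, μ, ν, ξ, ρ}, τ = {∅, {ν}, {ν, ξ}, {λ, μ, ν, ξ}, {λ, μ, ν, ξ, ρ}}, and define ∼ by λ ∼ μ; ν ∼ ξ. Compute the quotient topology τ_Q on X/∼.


X/∼ = {[λ=μ], [ν=ξ], [ρ]}; |τ_Q| = 4.

Equivalence classes: [λ=μ], [ν=ξ], [ρ].
Quotient map π: X → X/∼ sends λ ↦ [λ=μ], μ ↦ [λ=μ], ν ↦ [ν=ξ], ξ ↦ [ν=ξ], ρ ↦ [ρ].
For each subset V ⊆ X/∼, compute π^{-1}(V) ⊆ X and check whether π^{-1}(V) ∈ τ. V is open in τ_Q iff π^{-1}(V) ∈ τ.
  V = {}: π^{-1}(V) = ∅ ∈ τ ✓.
  V = {[λ=μ]}: π^{-1}(V) = {λ, μ} ∉ τ ✗.
  V = {[ν=ξ]}: π^{-1}(V) = {ν, ξ} ∈ τ ✓.
  V = {[λ=μ], [ν=ξ]}: π^{-1}(V) = {λ, μ, ν, ξ} ∈ τ ✓.
  V = {[ρ]}: π^{-1}(V) = {ρ} ∉ τ ✗.
  V = {[λ=μ], [ρ]}: π^{-1}(V) = {λ, μ, ρ} ∉ τ ✗.
  V = {[ν=ξ], [ρ]}: π^{-1}(V) = {ν, ξ, ρ} ∉ τ ✗.
  V = {[λ=μ], [ν=ξ], [ρ]}: π^{-1}(V) = {λ, μ, ν, ξ, ρ} ∈ τ ✓.
Open sets in the quotient: τ_Q = {{}, {[ν=ξ]}, {[λ=μ], [ν=ξ]}, {[λ=μ], [ν=ξ], [ρ]}} (4 elements).


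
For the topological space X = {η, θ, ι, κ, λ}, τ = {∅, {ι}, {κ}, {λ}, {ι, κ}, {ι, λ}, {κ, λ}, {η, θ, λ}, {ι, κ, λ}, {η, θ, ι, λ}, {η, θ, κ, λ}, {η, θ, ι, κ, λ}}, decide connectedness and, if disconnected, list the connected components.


(X, τ) is disconnected; components = [{ι}, {κ}, {η, θ, λ}].

Find clopen sets (U ∈ τ with X ∖ U ∈ τ):
  U = ∅, X ∖ U = {η, θ, ι, κ, λ} — both open, so U is clopen.
  U = {ι}, X ∖ U = {η, θ, κ, λ} — both open, so U is clopen.
  U = {κ}, X ∖ U = {η, θ, ι, λ} — both open, so U is clopen.
  U = {ι, κ}, X ∖ U = {η, θ, λ} — both open, so U is clopen.
  U = {η, θ, λ}, X ∖ U = {ι, κ} — both open, so U is clopen.
  U = {η, θ, ι, λ}, X ∖ U = {κ} — both open, so U is clopen.
  U = {η, θ, κ, λ}, X ∖ U = {ι} — both open, so U is clopen.
  U = {η, θ, ι, κ, λ}, X ∖ U = ∅ — both open, so U is clopen.
Nontrivial clopen(s) exist: e.g. {η, θ, λ}. So (X, τ) is disconnected.
Compute connected components by grouping points that agree on all clopens:
  component: {ι}
  component: {κ}
  component: {η, θ, λ}


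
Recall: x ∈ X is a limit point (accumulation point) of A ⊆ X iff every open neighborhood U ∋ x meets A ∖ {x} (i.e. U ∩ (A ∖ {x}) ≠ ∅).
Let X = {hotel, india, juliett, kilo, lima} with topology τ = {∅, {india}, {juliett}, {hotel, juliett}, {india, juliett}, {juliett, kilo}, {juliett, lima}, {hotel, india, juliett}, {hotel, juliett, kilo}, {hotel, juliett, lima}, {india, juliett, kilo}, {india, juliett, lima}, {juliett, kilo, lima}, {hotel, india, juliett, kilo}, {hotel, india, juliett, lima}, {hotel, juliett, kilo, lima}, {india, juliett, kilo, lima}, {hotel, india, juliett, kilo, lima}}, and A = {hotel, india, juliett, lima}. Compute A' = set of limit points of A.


A' = {hotel, kilo, lima}

For each x ∈ X, list the open sets U ∈ τ with x ∈ U, then check whether U ∩ (A ∖ {x}) ≠ ∅ for every such U.
  x = hotel: opens ∋ x are {hotel, juliett}, {hotel, india, juliett}, {hotel, juliett, kilo}, {hotel, juliett, lima}, {hotel, india, juliett, kilo}, {hotel, india, juliett, lima}, {hotel, juliett, kilo, lima}, {hotel, india, juliett, kilo, lima}; each meets A ∖ {hotel}, so x IS a limit point.
  x = india: open {india} ∋ x has {india} ∩ (A ∖ {india}) = ∅, so x is NOT a limit point.
  x = juliett: open {juliett} ∋ x has {juliett} ∩ (A ∖ {juliett}) = ∅, so x is NOT a limit point.
  x = kilo: opens ∋ x are {juliett, kilo}, {hotel, juliett, kilo}, {india, juliett, kilo}, {juliett, kilo, lima}, {hotel, india, juliett, kilo}, {hotel, juliett, kilo, lima}, {india, juliett, kilo, lima}, {hotel, india, juliett, kilo, lima}; each meets A ∖ {kilo}, so x IS a limit point.
  x = lima: opens ∋ x are {juliett, lima}, {hotel, juliett, lima}, {india, juliett, lima}, {juliett, kilo, lima}, {hotel, india, juliett, lima}, {hotel, juliett, kilo, lima}, {india, juliett, kilo, lima}, {hotel, india, juliett, kilo, lima}; each meets A ∖ {lima}, so x IS a limit point.
Collecting: A' = {hotel, kilo, lima}.


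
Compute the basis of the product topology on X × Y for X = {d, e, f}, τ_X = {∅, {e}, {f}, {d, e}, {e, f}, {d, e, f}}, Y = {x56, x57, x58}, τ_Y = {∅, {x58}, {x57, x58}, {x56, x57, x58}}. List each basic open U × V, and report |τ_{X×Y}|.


Basis B = {∅ × ∅, {e} × {x58}, {f} × {x58}, {d, e} × {x58}, {e} × {x57, x58}, {e, f} × {x58}, {f} × {x57, x58}, {d, e, f} × {x58}, {e} × {x56, x57, x58}, {f} × {x56, x57, x58}, {d, e} × {x57, x58}, {e, f} × {x57, x58}, {d, e} × {x56, x57, x58}, {d, e, f} × {x57, x58}, {e, f} × {x56, x57, x58}, {d, e, f} × {x56, x57, x58}}; |τ_{X×Y}| = 40.

Enumerate products U × V with U ∈ τ_X, V ∈ τ_Y (deduplicated):
  ∅ × ∅ = {} (∅)
  {e} × {x58} = {(e,x58)}
  {f} × {x58} = {(f,x58)}
  {d, e} × {x58} = {(d,x58), (e,x58)}
  {e} × {x57, x58} = {(e,x57), (e,x58)}
  {e, f} × {x58} = {(e,x58), (f,x58)}
  {f} × {x57, x58} = {(f,x57), (f,x58)}
  {d, e, f} × {x58} = {(d,x58), (e,x58), (f,x58)}
  {e} × {x56, x57, x58} = {(e,x56), (e,x57), (e,x58)}
  {f} × {x56, x57, x58} = {(f,x56), (f,x57), (f,x58)}
  {d, e} × {x57, x58} = {(d,x57), (d,x58), (e,x57), (e,x58)}
  {e, f} × {x57, x58} = {(e,x57), (e,x58), (f,x57), (f,x58)}
  {d, e} × {x56, x57, x58} = {(d,x56), (d,x57), (d,x58), (e,x56), (e,x57), (e,x58)}
  {d, e, f} × {x57, x58} = {(d,x57), (d,x58), (e,x57), (e,x58), (f,x57), (f,x58)}
  {e, f} × {x56, x57, x58} = {(e,x56), (e,x57), (e,x58), (f,x56), (f,x57), (f,x58)}
  {d, e, f} × {x56, x57, x58} = {(d,x56), (d,x57), (d,x58), (e,x56), (e,x57), (e,x58), (f,x56), (f,x57), (f,x58)}
These 16 distinct sets form the basis B.
Close under arbitrary unions to get τ_{X×Y}; counting gives |τ_{X×Y}| = 40.


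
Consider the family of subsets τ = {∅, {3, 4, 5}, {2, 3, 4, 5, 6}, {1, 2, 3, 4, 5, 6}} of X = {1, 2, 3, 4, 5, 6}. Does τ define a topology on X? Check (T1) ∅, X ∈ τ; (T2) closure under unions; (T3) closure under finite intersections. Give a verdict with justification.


τ IS a topology on X.

Axiom (T1): ∅ ∈ τ? Yes; X ∈ τ? Yes.
Axiom (T2/T3): check pairwise unions and intersections of members of τ.
All pairwise intersections and unions checked — each lies in τ. Therefore τ satisfies (T1), (T2), (T3): it IS a topology on X.


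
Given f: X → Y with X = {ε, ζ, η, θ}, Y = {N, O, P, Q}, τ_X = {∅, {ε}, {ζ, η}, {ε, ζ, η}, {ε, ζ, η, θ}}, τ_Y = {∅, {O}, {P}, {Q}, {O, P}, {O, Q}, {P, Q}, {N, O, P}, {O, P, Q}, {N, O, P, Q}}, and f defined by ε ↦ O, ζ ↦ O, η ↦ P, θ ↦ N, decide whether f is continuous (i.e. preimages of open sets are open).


f is NOT continuous.

Compute f^{-1}(U) for each U ∈ τ_Y:
  U = ∅: f^{-1}(U) = ∅ ∈ τ_X ✓.
  U = {O}: f^{-1}(U) = {ε, ζ} ∉ τ_X ✗.
  U = {P}: f^{-1}(U) = {η} ∉ τ_X ✗.
  U = {Q}: f^{-1}(U) = ∅ ∈ τ_X ✓.
  U = {O, P}: f^{-1}(U) = {ε, ζ, η} ∈ τ_X ✓.
  U = {O, Q}: f^{-1}(U) = {ε, ζ} ∉ τ_X ✗.
  U = {P, Q}: f^{-1}(U) = {η} ∉ τ_X ✗.
  U = {N, O, P}: f^{-1}(U) = {ε, ζ, η, θ} ∈ τ_X ✓.
  U = {O, P, Q}: f^{-1}(U) = {ε, ζ, η} ∈ τ_X ✓.
  U = {N, O, P, Q}: f^{-1}(U) = {ε, ζ, η, θ} ∈ τ_X ✓.
Found U = {O} with f^{-1}(U) = {ε, ζ} not in τ_X. Therefore f is NOT continuous.


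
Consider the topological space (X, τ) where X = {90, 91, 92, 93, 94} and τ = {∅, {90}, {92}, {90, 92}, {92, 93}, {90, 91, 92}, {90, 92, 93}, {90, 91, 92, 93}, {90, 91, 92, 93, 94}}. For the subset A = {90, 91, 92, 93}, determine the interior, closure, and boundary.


int(A) = {90, 91, 92, 93}, cl(A) = {90, 91, 92, 93, 94}, ∂A = {94}.

Closed sets in (X, τ) are complements of opens:
  closed(X, τ) = {∅, {94}, {91, 94}, {93, 94}, {90, 91, 94}, {91, 93, 94}, {90, 91, 93, 94}, {91, 92, 93, 94}, {90, 91, 92, 93, 94}}.
int(A) = ⋃ {U ∈ τ : U ⊆ A}. Opens contained in A: ∅, {90}, {92}, {90, 92}, {92, 93}, {90, 91, 92}, {90, 92, 93}, {90, 91, 92, 93}.
Taking the union of these: int(A) = {90, 91, 92, 93}.
cl(A) = ⋂ {C closed : A ⊆ C}. Closed sets containing A: {90, 91, 92, 93, 94}.
Intersecting these: cl(A) = {90, 91, 92, 93, 94}.
∂A = cl(A) ∖ int(A) = {90, 91, 92, 93, 94} ∖ {90, 91, 92, 93} = {94}.


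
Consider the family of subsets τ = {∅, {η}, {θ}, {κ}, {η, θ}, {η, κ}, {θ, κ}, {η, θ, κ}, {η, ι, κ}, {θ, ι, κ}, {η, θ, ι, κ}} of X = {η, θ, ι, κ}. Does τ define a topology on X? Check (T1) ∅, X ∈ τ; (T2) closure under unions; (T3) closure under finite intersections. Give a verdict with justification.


τ is NOT a topology on X.

Axiom (T1): ∅ ∈ τ? Yes; X ∈ τ? Yes.
Axiom (T2/T3): check pairwise unions and intersections of members of τ.
Counterexample for (T3): {η, ι, κ} ∩ {θ, ι, κ} = {ι, κ} ∉ τ. Therefore τ is NOT a topology.


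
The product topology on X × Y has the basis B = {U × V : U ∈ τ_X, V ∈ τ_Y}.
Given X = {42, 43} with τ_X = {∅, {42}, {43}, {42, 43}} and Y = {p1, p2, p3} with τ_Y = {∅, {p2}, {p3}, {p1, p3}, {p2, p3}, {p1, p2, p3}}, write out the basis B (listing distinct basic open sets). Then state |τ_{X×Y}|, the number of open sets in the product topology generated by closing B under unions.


Basis B = {∅ × ∅, {42} × {p2}, {42} × {p3}, {43} × {p2}, {43} × {p3}, {42} × {p1, p3}, {42} × {p2, p3}, {42, 43} × {p2}, {42, 43} × {p3}, {43} × {p1, p3}, {43} × {p2, p3}, {42} × {p1, p2, p3}, {43} × {p1, p2, p3}, {42, 43} × {p1, p3}, {42, 43} × {p2, p3}, {42, 43} × {p1, p2, p3}}; |τ_{X×Y}| = 36.

Enumerate products U × V with U ∈ τ_X, V ∈ τ_Y (deduplicated):
  ∅ × ∅ = {} (∅)
  {42} × {p2} = {(42,p2)}
  {42} × {p3} = {(42,p3)}
  {43} × {p2} = {(43,p2)}
  {43} × {p3} = {(43,p3)}
  {42} × {p1, p3} = {(42,p1), (42,p3)}
  {42} × {p2, p3} = {(42,p2), (42,p3)}
  {42, 43} × {p2} = {(42,p2), (43,p2)}
  {42, 43} × {p3} = {(42,p3), (43,p3)}
  {43} × {p1, p3} = {(43,p1), (43,p3)}
  {43} × {p2, p3} = {(43,p2), (43,p3)}
  {42} × {p1, p2, p3} = {(42,p1), (42,p2), (42,p3)}
  {43} × {p1, p2, p3} = {(43,p1), (43,p2), (43,p3)}
  {42, 43} × {p1, p3} = {(42,p1), (42,p3), (43,p1), (43,p3)}
  {42, 43} × {p2, p3} = {(42,p2), (42,p3), (43,p2), (43,p3)}
  {42, 43} × {p1, p2, p3} = {(42,p1), (42,p2), (42,p3), (43,p1), (43,p2), (43,p3)}
These 16 distinct sets form the basis B.
Close under arbitrary unions to get τ_{X×Y}; counting gives |τ_{X×Y}| = 36.


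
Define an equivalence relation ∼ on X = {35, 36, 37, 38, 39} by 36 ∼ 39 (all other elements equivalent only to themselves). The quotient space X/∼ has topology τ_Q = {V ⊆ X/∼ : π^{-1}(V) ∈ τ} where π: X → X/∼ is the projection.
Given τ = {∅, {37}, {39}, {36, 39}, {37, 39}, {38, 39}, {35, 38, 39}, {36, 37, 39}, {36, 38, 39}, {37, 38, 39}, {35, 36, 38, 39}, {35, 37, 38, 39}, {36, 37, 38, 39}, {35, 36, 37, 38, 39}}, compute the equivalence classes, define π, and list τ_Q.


X/∼ = {[35], [36=39], [37], [38]}; |τ_Q| = 8.

Equivalence classes: [35], [36=39], [37], [38].
Quotient map π: X → X/∼ sends 35 ↦ [35], 36 ↦ [36=39], 37 ↦ [37], 38 ↦ [38], 39 ↦ [36=39].
For each subset V ⊆ X/∼, compute π^{-1}(V) ⊆ X and check whether π^{-1}(V) ∈ τ. V is open in τ_Q iff π^{-1}(V) ∈ τ.
  V = {}: π^{-1}(V) = ∅ ∈ τ ✓.
  V = {[35]}: π^{-1}(V) = {35} ∉ τ ✗.
  V = {[36=39]}: π^{-1}(V) = {36, 39} ∈ τ ✓.
  V = {[35], [36=39]}: π^{-1}(V) = {35, 36, 39} ∉ τ ✗.
  V = {[37]}: π^{-1}(V) = {37} ∈ τ ✓.
  V = {[35], [37]}: π^{-1}(V) = {35, 37} ∉ τ ✗.
  V = {[36=39], [37]}: π^{-1}(V) = {36, 37, 39} ∈ τ ✓.
  V = {[35], [36=39], [37]}: π^{-1}(V) = {35, 36, 37, 39} ∉ τ ✗.
  V = {[38]}: π^{-1}(V) = {38} ∉ τ ✗.
  V = {[35], [38]}: π^{-1}(V) = {35, 38} ∉ τ ✗.
  V = {[36=39], [38]}: π^{-1}(V) = {36, 38, 39} ∈ τ ✓.
  V = {[35], [36=39], [38]}: π^{-1}(V) = {35, 36, 38, 39} ∈ τ ✓.
  V = {[37], [38]}: π^{-1}(V) = {37, 38} ∉ τ ✗.
  V = {[35], [37], [38]}: π^{-1}(V) = {35, 37, 38} ∉ τ ✗.
  V = {[36=39], [37], [38]}: π^{-1}(V) = {36, 37, 38, 39} ∈ τ ✓.
  V = {[35], [36=39], [37], [38]}: π^{-1}(V) = {35, 36, 37, 38, 39} ∈ τ ✓.
Open sets in the quotient: τ_Q = {{}, {[36=39]}, {[37]}, {[36=39], [37]}, {[36=39], [38]}, {[35], [36=39], [38]}, {[36=39], [37], [38]}, {[35], [36=39], [37], [38]}} (8 elements).


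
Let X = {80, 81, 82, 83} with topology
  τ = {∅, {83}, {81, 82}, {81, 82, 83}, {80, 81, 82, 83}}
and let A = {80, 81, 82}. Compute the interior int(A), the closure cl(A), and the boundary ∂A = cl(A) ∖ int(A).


int(A) = {81, 82}, cl(A) = {80, 81, 82}, ∂A = {80}.

Closed sets in (X, τ) are complements of opens:
  closed(X, τ) = {∅, {80}, {80, 83}, {80, 81, 82}, {80, 81, 82, 83}}.
int(A) = ⋃ {U ∈ τ : U ⊆ A}. Opens contained in A: ∅, {81, 82}.
Taking the union of these: int(A) = {81, 82}.
cl(A) = ⋂ {C closed : A ⊆ C}. Closed sets containing A: {80, 81, 82}, {80, 81, 82, 83}.
Intersecting these: cl(A) = {80, 81, 82}.
∂A = cl(A) ∖ int(A) = {80, 81, 82} ∖ {81, 82} = {80}.


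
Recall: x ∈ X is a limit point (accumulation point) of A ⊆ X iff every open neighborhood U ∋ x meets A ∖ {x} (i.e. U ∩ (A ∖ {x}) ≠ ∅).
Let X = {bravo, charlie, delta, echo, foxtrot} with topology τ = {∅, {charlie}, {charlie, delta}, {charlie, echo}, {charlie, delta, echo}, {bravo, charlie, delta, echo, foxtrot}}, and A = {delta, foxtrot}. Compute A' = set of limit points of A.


A' = {bravo, foxtrot}

For each x ∈ X, list the open sets U ∈ τ with x ∈ U, then check whether U ∩ (A ∖ {x}) ≠ ∅ for every such U.
  x = bravo: opens ∋ x are {bravo, charlie, delta, echo, foxtrot}; each meets A ∖ {bravo}, so x IS a limit point.
  x = charlie: open {charlie} ∋ x has {charlie} ∩ (A ∖ {charlie}) = ∅, so x is NOT a limit point.
  x = delta: open {charlie, delta} ∋ x has {charlie, delta} ∩ (A ∖ {delta}) = ∅, so x is NOT a limit point.
  x = echo: open {charlie, echo} ∋ x has {charlie, echo} ∩ (A ∖ {echo}) = ∅, so x is NOT a limit point.
  x = foxtrot: opens ∋ x are {bravo, charlie, delta, echo, foxtrot}; each meets A ∖ {foxtrot}, so x IS a limit point.
Collecting: A' = {bravo, foxtrot}.


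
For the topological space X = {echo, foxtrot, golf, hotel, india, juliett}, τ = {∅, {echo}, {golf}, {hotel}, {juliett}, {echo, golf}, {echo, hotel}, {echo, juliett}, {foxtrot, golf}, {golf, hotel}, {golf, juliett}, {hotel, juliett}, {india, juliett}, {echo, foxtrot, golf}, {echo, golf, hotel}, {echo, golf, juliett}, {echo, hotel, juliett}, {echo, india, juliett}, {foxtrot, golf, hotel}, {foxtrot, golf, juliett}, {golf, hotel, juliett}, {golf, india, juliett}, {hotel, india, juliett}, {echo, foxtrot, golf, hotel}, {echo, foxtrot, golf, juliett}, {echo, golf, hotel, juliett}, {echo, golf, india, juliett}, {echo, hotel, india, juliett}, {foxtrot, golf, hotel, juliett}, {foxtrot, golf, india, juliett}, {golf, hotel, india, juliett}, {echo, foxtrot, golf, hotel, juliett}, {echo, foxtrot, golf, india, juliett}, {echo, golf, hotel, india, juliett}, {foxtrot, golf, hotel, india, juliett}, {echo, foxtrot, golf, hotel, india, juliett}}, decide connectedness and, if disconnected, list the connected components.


(X, τ) is disconnected; components = [{echo}, {hotel}, {foxtrot, golf}, {india, juliett}].

Find clopen sets (U ∈ τ with X ∖ U ∈ τ):
  U = ∅, X ∖ U = {echo, foxtrot, golf, hotel, india, juliett} — both open, so U is clopen.
  U = {echo}, X ∖ U = {foxtrot, golf, hotel, india, juliett} — both open, so U is clopen.
  U = {hotel}, X ∖ U = {echo, foxtrot, golf, india, juliett} — both open, so U is clopen.
  U = {echo, hotel}, X ∖ U = {foxtrot, golf, india, juliett} — both open, so U is clopen.
  U = {foxtrot, golf}, X ∖ U = {echo, hotel, india, juliett} — both open, so U is clopen.
  U = {india, juliett}, X ∖ U = {echo, foxtrot, golf, hotel} — both open, so U is clopen.
  U = {echo, foxtrot, golf}, X ∖ U = {hotel, india, juliett} — both open, so U is clopen.
  U = {echo, india, juliett}, X ∖ U = {foxtrot, golf, hotel} — both open, so U is clopen.
  U = {foxtrot, golf, hotel}, X ∖ U = {echo, india, juliett} — both open, so U is clopen.
  U = {hotel, india, juliett}, X ∖ U = {echo, foxtrot, golf} — both open, so U is clopen.
  U = {echo, foxtrot, golf, hotel}, X ∖ U = {india, juliett} — both open, so U is clopen.
  U = {echo, hotel, india, juliett}, X ∖ U = {foxtrot, golf} — both open, so U is clopen.
  U = {foxtrot, golf, india, juliett}, X ∖ U = {echo, hotel} — both open, so U is clopen.
  U = {echo, foxtrot, golf, india, juliett}, X ∖ U = {hotel} — both open, so U is clopen.
  U = {foxtrot, golf, hotel, india, juliett}, X ∖ U = {echo} — both open, so U is clopen.
  U = {echo, foxtrot, golf, hotel, india, juliett}, X ∖ U = ∅ — both open, so U is clopen.
Nontrivial clopen(s) exist: e.g. {hotel}. So (X, τ) is disconnected.
Compute connected components by grouping points that agree on all clopens:
  component: {echo}
  component: {hotel}
  component: {foxtrot, golf}
  component: {india, juliett}


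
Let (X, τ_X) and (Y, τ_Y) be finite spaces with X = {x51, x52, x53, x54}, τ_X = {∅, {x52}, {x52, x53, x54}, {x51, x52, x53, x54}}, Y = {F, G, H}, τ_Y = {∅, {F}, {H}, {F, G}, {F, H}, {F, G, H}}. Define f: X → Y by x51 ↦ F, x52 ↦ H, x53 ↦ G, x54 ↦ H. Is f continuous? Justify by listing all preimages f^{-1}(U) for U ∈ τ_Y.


f is NOT continuous.

Compute f^{-1}(U) for each U ∈ τ_Y:
  U = ∅: f^{-1}(U) = ∅ ∈ τ_X ✓.
  U = {F}: f^{-1}(U) = {x51} ∉ τ_X ✗.
  U = {H}: f^{-1}(U) = {x52, x54} ∉ τ_X ✗.
  U = {F, G}: f^{-1}(U) = {x51, x53} ∉ τ_X ✗.
  U = {F, H}: f^{-1}(U) = {x51, x52, x54} ∉ τ_X ✗.
  U = {F, G, H}: f^{-1}(U) = {x51, x52, x53, x54} ∈ τ_X ✓.
Found U = {F} with f^{-1}(U) = {x51} not in τ_X. Therefore f is NOT continuous.


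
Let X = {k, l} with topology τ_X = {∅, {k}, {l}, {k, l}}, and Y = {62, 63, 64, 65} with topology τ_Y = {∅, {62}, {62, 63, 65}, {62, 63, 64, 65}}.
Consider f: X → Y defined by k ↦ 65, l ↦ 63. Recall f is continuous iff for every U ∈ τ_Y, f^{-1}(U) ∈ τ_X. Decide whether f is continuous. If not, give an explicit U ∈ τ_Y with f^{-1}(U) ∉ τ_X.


f IS continuous.

Compute f^{-1}(U) for each U ∈ τ_Y:
  U = ∅: f^{-1}(U) = ∅ ∈ τ_X ✓.
  U = {62}: f^{-1}(U) = ∅ ∈ τ_X ✓.
  U = {62, 63, 65}: f^{-1}(U) = {k, l} ∈ τ_X ✓.
  U = {62, 63, 64, 65}: f^{-1}(U) = {k, l} ∈ τ_X ✓.
Every preimage lies in τ_X, so f IS continuous.


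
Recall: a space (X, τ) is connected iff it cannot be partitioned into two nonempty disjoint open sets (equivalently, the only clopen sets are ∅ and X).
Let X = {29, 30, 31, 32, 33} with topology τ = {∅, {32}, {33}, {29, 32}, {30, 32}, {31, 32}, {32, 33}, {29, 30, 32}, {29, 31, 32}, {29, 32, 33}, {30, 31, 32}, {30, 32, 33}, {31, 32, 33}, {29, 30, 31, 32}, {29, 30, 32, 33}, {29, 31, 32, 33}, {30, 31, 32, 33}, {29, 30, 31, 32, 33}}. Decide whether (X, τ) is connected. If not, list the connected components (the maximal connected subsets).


(X, τ) is disconnected; components = [{33}, {29, 30, 31, 32}].

Find clopen sets (U ∈ τ with X ∖ U ∈ τ):
  U = ∅, X ∖ U = {29, 30, 31, 32, 33} — both open, so U is clopen.
  U = {33}, X ∖ U = {29, 30, 31, 32} — both open, so U is clopen.
  U = {29, 30, 31, 32}, X ∖ U = {33} — both open, so U is clopen.
  U = {29, 30, 31, 32, 33}, X ∖ U = ∅ — both open, so U is clopen.
Nontrivial clopen(s) exist: e.g. {33}. So (X, τ) is disconnected.
Compute connected components by grouping points that agree on all clopens:
  component: {33}
  component: {29, 30, 31, 32}


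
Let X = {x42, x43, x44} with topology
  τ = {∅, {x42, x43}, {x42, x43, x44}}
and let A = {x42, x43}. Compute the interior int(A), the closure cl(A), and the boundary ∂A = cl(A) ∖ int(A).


int(A) = {x42, x43}, cl(A) = {x42, x43, x44}, ∂A = {x44}.

Closed sets in (X, τ) are complements of opens:
  closed(X, τ) = {∅, {x44}, {x42, x43, x44}}.
int(A) = ⋃ {U ∈ τ : U ⊆ A}. Opens contained in A: ∅, {x42, x43}.
Taking the union of these: int(A) = {x42, x43}.
cl(A) = ⋂ {C closed : A ⊆ C}. Closed sets containing A: {x42, x43, x44}.
Intersecting these: cl(A) = {x42, x43, x44}.
∂A = cl(A) ∖ int(A) = {x42, x43, x44} ∖ {x42, x43} = {x44}.


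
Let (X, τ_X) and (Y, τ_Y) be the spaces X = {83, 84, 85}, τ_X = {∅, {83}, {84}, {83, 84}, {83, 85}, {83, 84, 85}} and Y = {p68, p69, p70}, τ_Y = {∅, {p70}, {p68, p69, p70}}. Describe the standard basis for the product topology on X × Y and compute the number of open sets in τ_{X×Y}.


Basis B = {∅ × ∅, {83} × {p70}, {84} × {p70}, {83, 84} × {p70}, {83, 85} × {p70}, {83} × {p68, p69, p70}, {83, 84, 85} × {p70}, {84} × {p68, p69, p70}, {83, 84} × {p68, p69, p70}, {83, 85} × {p68, p69, p70}, {83, 84, 85} × {p68, p69, p70}}; |τ_{X×Y}| = 18.

Enumerate products U × V with U ∈ τ_X, V ∈ τ_Y (deduplicated):
  ∅ × ∅ = {} (∅)
  {83} × {p70} = {(83,p70)}
  {84} × {p70} = {(84,p70)}
  {83, 84} × {p70} = {(83,p70), (84,p70)}
  {83, 85} × {p70} = {(83,p70), (85,p70)}
  {83} × {p68, p69, p70} = {(83,p68), (83,p69), (83,p70)}
  {83, 84, 85} × {p70} = {(83,p70), (84,p70), (85,p70)}
  {84} × {p68, p69, p70} = {(84,p68), (84,p69), (84,p70)}
  {83, 84} × {p68, p69, p70} = {(83,p68), (83,p69), (83,p70), (84,p68), (84,p69), (84,p70)}
  {83, 85} × {p68, p69, p70} = {(83,p68), (83,p69), (83,p70), (85,p68), (85,p69), (85,p70)}
  {83, 84, 85} × {p68, p69, p70} = {(83,p68), (83,p69), (83,p70), (84,p68), (84,p69), (84,p70), (85,p68), (85,p69), (85,p70)}
These 11 distinct sets form the basis B.
Close under arbitrary unions to get τ_{X×Y}; counting gives |τ_{X×Y}| = 18.


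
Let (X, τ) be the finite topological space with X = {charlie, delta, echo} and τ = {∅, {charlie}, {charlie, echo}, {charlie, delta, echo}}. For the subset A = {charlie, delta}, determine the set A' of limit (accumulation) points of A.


A' = {delta, echo}

For each x ∈ X, list the open sets U ∈ τ with x ∈ U, then check whether U ∩ (A ∖ {x}) ≠ ∅ for every such U.
  x = charlie: open {charlie} ∋ x has {charlie} ∩ (A ∖ {charlie}) = ∅, so x is NOT a limit point.
  x = delta: opens ∋ x are {charlie, delta, echo}; each meets A ∖ {delta}, so x IS a limit point.
  x = echo: opens ∋ x are {charlie, echo}, {charlie, delta, echo}; each meets A ∖ {echo}, so x IS a limit point.
Collecting: A' = {delta, echo}.


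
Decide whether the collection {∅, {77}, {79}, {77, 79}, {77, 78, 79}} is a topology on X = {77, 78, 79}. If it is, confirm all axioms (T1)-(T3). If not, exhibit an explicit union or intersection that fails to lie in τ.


τ IS a topology on X.

Axiom (T1): ∅ ∈ τ? Yes; X ∈ τ? Yes.
Axiom (T2/T3): check pairwise unions and intersections of members of τ.
All pairwise intersections and unions checked — each lies in τ. Therefore τ satisfies (T1), (T2), (T3): it IS a topology on X.


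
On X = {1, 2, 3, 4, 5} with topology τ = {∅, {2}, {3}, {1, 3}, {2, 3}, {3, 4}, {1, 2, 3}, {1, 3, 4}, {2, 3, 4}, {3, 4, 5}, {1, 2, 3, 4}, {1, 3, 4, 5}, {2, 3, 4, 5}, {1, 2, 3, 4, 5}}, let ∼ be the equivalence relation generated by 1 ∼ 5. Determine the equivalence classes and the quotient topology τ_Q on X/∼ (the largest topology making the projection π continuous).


X/∼ = {[1=5], [2], [3], [4]}; |τ_Q| = 8.

Equivalence classes: [1=5], [2], [3], [4].
Quotient map π: X → X/∼ sends 1 ↦ [1=5], 2 ↦ [2], 3 ↦ [3], 4 ↦ [4], 5 ↦ [1=5].
For each subset V ⊆ X/∼, compute π^{-1}(V) ⊆ X and check whether π^{-1}(V) ∈ τ. V is open in τ_Q iff π^{-1}(V) ∈ τ.
  V = {}: π^{-1}(V) = ∅ ∈ τ ✓.
  V = {[1=5]}: π^{-1}(V) = {1, 5} ∉ τ ✗.
  V = {[2]}: π^{-1}(V) = {2} ∈ τ ✓.
  V = {[1=5], [2]}: π^{-1}(V) = {1, 2, 5} ∉ τ ✗.
  V = {[3]}: π^{-1}(V) = {3} ∈ τ ✓.
  V = {[1=5], [3]}: π^{-1}(V) = {1, 3, 5} ∉ τ ✗.
  V = {[2], [3]}: π^{-1}(V) = {2, 3} ∈ τ ✓.
  V = {[1=5], [2], [3]}: π^{-1}(V) = {1, 2, 3, 5} ∉ τ ✗.
  V = {[4]}: π^{-1}(V) = {4} ∉ τ ✗.
  V = {[1=5], [4]}: π^{-1}(V) = {1, 4, 5} ∉ τ ✗.
  V = {[2], [4]}: π^{-1}(V) = {2, 4} ∉ τ ✗.
  V = {[1=5], [2], [4]}: π^{-1}(V) = {1, 2, 4, 5} ∉ τ ✗.
  V = {[3], [4]}: π^{-1}(V) = {3, 4} ∈ τ ✓.
  V = {[1=5], [3], [4]}: π^{-1}(V) = {1, 3, 4, 5} ∈ τ ✓.
  V = {[2], [3], [4]}: π^{-1}(V) = {2, 3, 4} ∈ τ ✓.
  V = {[1=5], [2], [3], [4]}: π^{-1}(V) = {1, 2, 3, 4, 5} ∈ τ ✓.
Open sets in the quotient: τ_Q = {{}, {[2]}, {[3]}, {[2], [3]}, {[3], [4]}, {[1=5], [3], [4]}, {[2], [3], [4]}, {[1=5], [2], [3], [4]}} (8 elements).


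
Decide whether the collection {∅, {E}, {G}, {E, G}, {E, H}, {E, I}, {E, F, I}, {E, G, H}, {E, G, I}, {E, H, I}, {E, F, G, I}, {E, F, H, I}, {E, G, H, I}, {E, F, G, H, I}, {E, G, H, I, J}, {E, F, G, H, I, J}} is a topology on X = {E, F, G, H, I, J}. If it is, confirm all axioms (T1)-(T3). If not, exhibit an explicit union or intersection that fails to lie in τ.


τ IS a topology on X.

Axiom (T1): ∅ ∈ τ? Yes; X ∈ τ? Yes.
Axiom (T2/T3): check pairwise unions and intersections of members of τ.
All pairwise intersections and unions checked — each lies in τ. Therefore τ satisfies (T1), (T2), (T3): it IS a topology on X.


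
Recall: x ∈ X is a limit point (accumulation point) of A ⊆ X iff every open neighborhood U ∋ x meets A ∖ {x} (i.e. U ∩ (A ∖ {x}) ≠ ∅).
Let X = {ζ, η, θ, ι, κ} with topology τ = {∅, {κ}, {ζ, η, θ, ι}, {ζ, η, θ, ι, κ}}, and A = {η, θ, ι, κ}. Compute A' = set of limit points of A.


A' = {ζ, η, θ, ι}

For each x ∈ X, list the open sets U ∈ τ with x ∈ U, then check whether U ∩ (A ∖ {x}) ≠ ∅ for every such U.
  x = ζ: opens ∋ x are {ζ, η, θ, ι}, {ζ, η, θ, ι, κ}; each meets A ∖ {ζ}, so x IS a limit point.
  x = η: opens ∋ x are {ζ, η, θ, ι}, {ζ, η, θ, ι, κ}; each meets A ∖ {η}, so x IS a limit point.
  x = θ: opens ∋ x are {ζ, η, θ, ι}, {ζ, η, θ, ι, κ}; each meets A ∖ {θ}, so x IS a limit point.
  x = ι: opens ∋ x are {ζ, η, θ, ι}, {ζ, η, θ, ι, κ}; each meets A ∖ {ι}, so x IS a limit point.
  x = κ: open {κ} ∋ x has {κ} ∩ (A ∖ {κ}) = ∅, so x is NOT a limit point.
Collecting: A' = {ζ, η, θ, ι}.


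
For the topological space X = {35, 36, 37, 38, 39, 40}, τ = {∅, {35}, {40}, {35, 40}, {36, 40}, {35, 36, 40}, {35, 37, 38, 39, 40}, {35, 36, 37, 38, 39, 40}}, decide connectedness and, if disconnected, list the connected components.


(X, τ) is connected.

Find clopen sets (U ∈ τ with X ∖ U ∈ τ):
  U = ∅, X ∖ U = {35, 36, 37, 38, 39, 40} — both open, so U is clopen.
  U = {35, 36, 37, 38, 39, 40}, X ∖ U = ∅ — both open, so U is clopen.
Only trivial clopens (∅ and X) exist, so (X, τ) is connected.
Compute connected components by grouping points that agree on all clopens:
  component: {35, 36, 37, 38, 39, 40}


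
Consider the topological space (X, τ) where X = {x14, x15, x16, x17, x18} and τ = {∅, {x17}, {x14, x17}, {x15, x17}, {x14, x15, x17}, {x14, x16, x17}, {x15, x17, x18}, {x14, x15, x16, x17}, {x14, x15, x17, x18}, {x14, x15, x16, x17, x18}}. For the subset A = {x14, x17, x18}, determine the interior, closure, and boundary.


int(A) = {x14, x17}, cl(A) = {x14, x15, x16, x17, x18}, ∂A = {x15, x16, x18}.

Closed sets in (X, τ) are complements of opens:
  closed(X, τ) = {∅, {x16}, {x18}, {x14, x16}, {x15, x18}, {x16, x18}, {x14, x16, x18}, {x15, x16, x18}, {x14, x15, x16, x18}, {x14, x15, x16, x17, x18}}.
int(A) = ⋃ {U ∈ τ : U ⊆ A}. Opens contained in A: ∅, {x17}, {x14, x17}.
Taking the union of these: int(A) = {x14, x17}.
cl(A) = ⋂ {C closed : A ⊆ C}. Closed sets containing A: {x14, x15, x16, x17, x18}.
Intersecting these: cl(A) = {x14, x15, x16, x17, x18}.
∂A = cl(A) ∖ int(A) = {x14, x15, x16, x17, x18} ∖ {x14, x17} = {x15, x16, x18}.


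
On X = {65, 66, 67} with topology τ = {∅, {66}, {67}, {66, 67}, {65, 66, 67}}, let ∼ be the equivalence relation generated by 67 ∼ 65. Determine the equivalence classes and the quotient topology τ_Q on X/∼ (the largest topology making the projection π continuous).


X/∼ = {[65=67], [66]}; |τ_Q| = 3.

Equivalence classes: [65=67], [66].
Quotient map π: X → X/∼ sends 65 ↦ [65=67], 66 ↦ [66], 67 ↦ [65=67].
For each subset V ⊆ X/∼, compute π^{-1}(V) ⊆ X and check whether π^{-1}(V) ∈ τ. V is open in τ_Q iff π^{-1}(V) ∈ τ.
  V = {}: π^{-1}(V) = ∅ ∈ τ ✓.
  V = {[65=67]}: π^{-1}(V) = {65, 67} ∉ τ ✗.
  V = {[66]}: π^{-1}(V) = {66} ∈ τ ✓.
  V = {[65=67], [66]}: π^{-1}(V) = {65, 66, 67} ∈ τ ✓.
Open sets in the quotient: τ_Q = {{}, {[66]}, {[65=67], [66]}} (3 elements).


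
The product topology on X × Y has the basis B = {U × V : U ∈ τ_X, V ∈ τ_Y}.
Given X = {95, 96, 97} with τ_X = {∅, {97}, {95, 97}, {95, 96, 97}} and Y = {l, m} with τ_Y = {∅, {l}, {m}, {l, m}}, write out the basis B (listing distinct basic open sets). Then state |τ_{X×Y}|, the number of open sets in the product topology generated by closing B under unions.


Basis B = {∅ × ∅, {97} × {l}, {97} × {m}, {95, 97} × {l}, {95, 97} × {m}, {97} × {l, m}, {95, 96, 97} × {l}, {95, 96, 97} × {m}, {95, 97} × {l, m}, {95, 96, 97} × {l, m}}; |τ_{X×Y}| = 16.

Enumerate products U × V with U ∈ τ_X, V ∈ τ_Y (deduplicated):
  ∅ × ∅ = {} (∅)
  {97} × {l} = {(97,l)}
  {97} × {m} = {(97,m)}
  {95, 97} × {l} = {(95,l), (97,l)}
  {95, 97} × {m} = {(95,m), (97,m)}
  {97} × {l, m} = {(97,l), (97,m)}
  {95, 96, 97} × {l} = {(95,l), (96,l), (97,l)}
  {95, 96, 97} × {m} = {(95,m), (96,m), (97,m)}
  {95, 97} × {l, m} = {(95,l), (95,m), (97,l), (97,m)}
  {95, 96, 97} × {l, m} = {(95,l), (95,m), (96,l), (96,m), (97,l), (97,m)}
These 10 distinct sets form the basis B.
Close under arbitrary unions to get τ_{X×Y}; counting gives |τ_{X×Y}| = 16.


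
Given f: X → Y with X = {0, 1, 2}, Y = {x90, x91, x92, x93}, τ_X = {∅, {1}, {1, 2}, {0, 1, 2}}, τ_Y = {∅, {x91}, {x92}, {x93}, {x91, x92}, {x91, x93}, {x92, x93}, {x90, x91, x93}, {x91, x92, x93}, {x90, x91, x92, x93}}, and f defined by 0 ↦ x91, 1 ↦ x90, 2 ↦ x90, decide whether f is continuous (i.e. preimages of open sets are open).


f is NOT continuous.

Compute f^{-1}(U) for each U ∈ τ_Y:
  U = ∅: f^{-1}(U) = ∅ ∈ τ_X ✓.
  U = {x91}: f^{-1}(U) = {0} ∉ τ_X ✗.
  U = {x92}: f^{-1}(U) = ∅ ∈ τ_X ✓.
  U = {x93}: f^{-1}(U) = ∅ ∈ τ_X ✓.
  U = {x91, x92}: f^{-1}(U) = {0} ∉ τ_X ✗.
  U = {x91, x93}: f^{-1}(U) = {0} ∉ τ_X ✗.
  U = {x92, x93}: f^{-1}(U) = ∅ ∈ τ_X ✓.
  U = {x90, x91, x93}: f^{-1}(U) = {0, 1, 2} ∈ τ_X ✓.
  U = {x91, x92, x93}: f^{-1}(U) = {0} ∉ τ_X ✗.
  U = {x90, x91, x92, x93}: f^{-1}(U) = {0, 1, 2} ∈ τ_X ✓.
Found U = {x91} with f^{-1}(U) = {0} not in τ_X. Therefore f is NOT continuous.


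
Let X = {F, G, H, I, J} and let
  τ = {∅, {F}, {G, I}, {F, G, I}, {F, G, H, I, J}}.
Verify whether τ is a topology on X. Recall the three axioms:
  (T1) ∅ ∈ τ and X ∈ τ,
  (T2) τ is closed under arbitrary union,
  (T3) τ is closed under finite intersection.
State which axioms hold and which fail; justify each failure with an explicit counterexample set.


τ IS a topology on X.

Axiom (T1): ∅ ∈ τ? Yes; X ∈ τ? Yes.
Axiom (T2/T3): check pairwise unions and intersections of members of τ.
All pairwise intersections and unions checked — each lies in τ. Therefore τ satisfies (T1), (T2), (T3): it IS a topology on X.


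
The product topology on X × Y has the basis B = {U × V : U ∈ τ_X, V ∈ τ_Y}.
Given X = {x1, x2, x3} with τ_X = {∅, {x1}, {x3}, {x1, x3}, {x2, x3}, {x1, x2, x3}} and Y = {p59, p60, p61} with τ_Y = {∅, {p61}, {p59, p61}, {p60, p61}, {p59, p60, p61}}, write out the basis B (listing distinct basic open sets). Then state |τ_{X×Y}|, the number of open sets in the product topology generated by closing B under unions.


Basis B = {∅ × ∅, {x1} × {p61}, {x3} × {p61}, {x1} × {p59, p61}, {x1} × {p60, p61}, {x1, x3} × {p61}, {x2, x3} × {p61}, {x3} × {p59, p61}, {x3} × {p60, p61}, {x1} × {p59, p60, p61}, {x1, x2, x3} × {p61}, {x3} × {p59, p60, p61}, {x1, x3} × {p59, p61}, {x1, x3} × {p60, p61}, {x2, x3} × {p59, p61}, {x2, x3} × {p60, p61}, {x1, x3} × {p59, p60, p61}, {x1, x2, x3} × {p59, p61}, {x1, x2, x3} × {p60, p61}, {x2, x3} × {p59, p60, p61}, {x1, x2, x3} × {p59, p60, p61}}; |τ_{X×Y}| = 70.

Enumerate products U × V with U ∈ τ_X, V ∈ τ_Y (deduplicated):
  ∅ × ∅ = {} (∅)
  {x1} × {p61} = {(x1,p61)}
  {x3} × {p61} = {(x3,p61)}
  {x1} × {p59, p61} = {(x1,p59), (x1,p61)}
  {x1} × {p60, p61} = {(x1,p60), (x1,p61)}
  {x1, x3} × {p61} = {(x1,p61), (x3,p61)}
  {x2, x3} × {p61} = {(x2,p61), (x3,p61)}
  {x3} × {p59, p61} = {(x3,p59), (x3,p61)}
  {x3} × {p60, p61} = {(x3,p60), (x3,p61)}
  {x1} × {p59, p60, p61} = {(x1,p59), (x1,p60), (x1,p61)}
  {x1, x2, x3} × {p61} = {(x1,p61), (x2,p61), (x3,p61)}
  {x3} × {p59, p60, p61} = {(x3,p59), (x3,p60), (x3,p61)}
  {x1, x3} × {p59, p61} = {(x1,p59), (x1,p61), (x3,p59), (x3,p61)}
  {x1, x3} × {p60, p61} = {(x1,p60), (x1,p61), (x3,p60), (x3,p61)}
  {x2, x3} × {p59, p61} = {(x2,p59), (x2,p61), (x3,p59), (x3,p61)}
  {x2, x3} × {p60, p61} = {(x2,p60), (x2,p61), (x3,p60), (x3,p61)}
  {x1, x3} × {p59, p60, p61} = {(x1,p59), (x1,p60), (x1,p61), (x3,p59), (x3,p60), (x3,p61)}
  {x1, x2, x3} × {p59, p61} = {(x1,p59), (x1,p61), (x2,p59), (x2,p61), (x3,p59), (x3,p61)}
  {x1, x2, x3} × {p60, p61} = {(x1,p60), (x1,p61), (x2,p60), (x2,p61), (x3,p60), (x3,p61)}
  {x2, x3} × {p59, p60, p61} = {(x2,p59), (x2,p60), (x2,p61), (x3,p59), (x3,p60), (x3,p61)}
  {x1, x2, x3} × {p59, p60, p61} = {(x1,p59), (x1,p60), (x1,p61), (x2,p59), (x2,p60), (x2,p61), (x3,p59), (x3,p60), (x3,p61)}
These 21 distinct sets form the basis B.
Close under arbitrary unions to get τ_{X×Y}; counting gives |τ_{X×Y}| = 70.


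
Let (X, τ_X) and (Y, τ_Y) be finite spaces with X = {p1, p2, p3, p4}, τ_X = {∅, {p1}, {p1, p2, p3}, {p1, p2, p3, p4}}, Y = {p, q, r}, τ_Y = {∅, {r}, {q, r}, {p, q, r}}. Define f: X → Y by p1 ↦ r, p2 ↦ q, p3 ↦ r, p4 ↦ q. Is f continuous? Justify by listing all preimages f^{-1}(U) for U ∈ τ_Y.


f is NOT continuous.

Compute f^{-1}(U) for each U ∈ τ_Y:
  U = ∅: f^{-1}(U) = ∅ ∈ τ_X ✓.
  U = {r}: f^{-1}(U) = {p1, p3} ∉ τ_X ✗.
  U = {q, r}: f^{-1}(U) = {p1, p2, p3, p4} ∈ τ_X ✓.
  U = {p, q, r}: f^{-1}(U) = {p1, p2, p3, p4} ∈ τ_X ✓.
Found U = {r} with f^{-1}(U) = {p1, p3} not in τ_X. Therefore f is NOT continuous.


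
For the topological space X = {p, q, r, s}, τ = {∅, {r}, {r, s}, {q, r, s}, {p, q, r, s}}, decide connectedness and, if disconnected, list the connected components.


(X, τ) is connected.

Find clopen sets (U ∈ τ with X ∖ U ∈ τ):
  U = ∅, X ∖ U = {p, q, r, s} — both open, so U is clopen.
  U = {p, q, r, s}, X ∖ U = ∅ — both open, so U is clopen.
Only trivial clopens (∅ and X) exist, so (X, τ) is connected.
Compute connected components by grouping points that agree on all clopens:
  component: {p, q, r, s}


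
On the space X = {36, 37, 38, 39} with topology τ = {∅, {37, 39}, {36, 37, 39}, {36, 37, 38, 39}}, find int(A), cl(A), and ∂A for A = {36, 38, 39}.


int(A) = ∅, cl(A) = {36, 37, 38, 39}, ∂A = {36, 37, 38, 39}.

Closed sets in (X, τ) are complements of opens:
  closed(X, τ) = {∅, {38}, {36, 38}, {36, 37, 38, 39}}.
int(A) = ⋃ {U ∈ τ : U ⊆ A}. Opens contained in A: ∅.
Taking the union of these: int(A) = ∅.
cl(A) = ⋂ {C closed : A ⊆ C}. Closed sets containing A: {36, 37, 38, 39}.
Intersecting these: cl(A) = {36, 37, 38, 39}.
∂A = cl(A) ∖ int(A) = {36, 37, 38, 39} ∖ ∅ = {36, 37, 38, 39}.


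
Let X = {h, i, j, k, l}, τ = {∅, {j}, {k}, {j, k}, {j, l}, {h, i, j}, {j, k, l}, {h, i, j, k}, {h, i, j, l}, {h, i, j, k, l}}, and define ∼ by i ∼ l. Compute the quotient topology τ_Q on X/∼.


X/∼ = {[h], [i=l], [j], [k]}; |τ_Q| = 6.

Equivalence classes: [h], [i=l], [j], [k].
Quotient map π: X → X/∼ sends h ↦ [h], i ↦ [i=l], j ↦ [j], k ↦ [k], l ↦ [i=l].
For each subset V ⊆ X/∼, compute π^{-1}(V) ⊆ X and check whether π^{-1}(V) ∈ τ. V is open in τ_Q iff π^{-1}(V) ∈ τ.
  V = {}: π^{-1}(V) = ∅ ∈ τ ✓.
  V = {[h]}: π^{-1}(V) = {h} ∉ τ ✗.
  V = {[i=l]}: π^{-1}(V) = {i, l} ∉ τ ✗.
  V = {[h], [i=l]}: π^{-1}(V) = {h, i, l} ∉ τ ✗.
  V = {[j]}: π^{-1}(V) = {j} ∈ τ ✓.
  V = {[h], [j]}: π^{-1}(V) = {h, j} ∉ τ ✗.
  V = {[i=l], [j]}: π^{-1}(V) = {i, j, l} ∉ τ ✗.
  V = {[h], [i=l], [j]}: π^{-1}(V) = {h, i, j, l} ∈ τ ✓.
  V = {[k]}: π^{-1}(V) = {k} ∈ τ ✓.
  V = {[h], [k]}: π^{-1}(V) = {h, k} ∉ τ ✗.
  V = {[i=l], [k]}: π^{-1}(V) = {i, k, l} ∉ τ ✗.
  V = {[h], [i=l], [k]}: π^{-1}(V) = {h, i, k, l} ∉ τ ✗.
  V = {[j], [k]}: π^{-1}(V) = {j, k} ∈ τ ✓.
  V = {[h], [j], [k]}: π^{-1}(V) = {h, j, k} ∉ τ ✗.
  V = {[i=l], [j], [k]}: π^{-1}(V) = {i, j, k, l} ∉ τ ✗.
  V = {[h], [i=l], [j], [k]}: π^{-1}(V) = {h, i, j, k, l} ∈ τ ✓.
Open sets in the quotient: τ_Q = {{}, {[j]}, {[h], [i=l], [j]}, {[k]}, {[j], [k]}, {[h], [i=l], [j], [k]}} (6 elements).


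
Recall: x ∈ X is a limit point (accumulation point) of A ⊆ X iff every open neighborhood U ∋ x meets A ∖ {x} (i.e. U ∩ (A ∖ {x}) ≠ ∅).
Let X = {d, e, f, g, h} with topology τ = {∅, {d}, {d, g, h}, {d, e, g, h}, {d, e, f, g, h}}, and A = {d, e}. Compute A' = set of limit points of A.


A' = {e, f, g, h}

For each x ∈ X, list the open sets U ∈ τ with x ∈ U, then check whether U ∩ (A ∖ {x}) ≠ ∅ for every such U.
  x = d: open {d} ∋ x has {d} ∩ (A ∖ {d}) = ∅, so x is NOT a limit point.
  x = e: opens ∋ x are {d, e, g, h}, {d, e, f, g, h}; each meets A ∖ {e}, so x IS a limit point.
  x = f: opens ∋ x are {d, e, f, g, h}; each meets A ∖ {f}, so x IS a limit point.
  x = g: opens ∋ x are {d, g, h}, {d, e, g, h}, {d, e, f, g, h}; each meets A ∖ {g}, so x IS a limit point.
  x = h: opens ∋ x are {d, g, h}, {d, e, g, h}, {d, e, f, g, h}; each meets A ∖ {h}, so x IS a limit point.
Collecting: A' = {e, f, g, h}.


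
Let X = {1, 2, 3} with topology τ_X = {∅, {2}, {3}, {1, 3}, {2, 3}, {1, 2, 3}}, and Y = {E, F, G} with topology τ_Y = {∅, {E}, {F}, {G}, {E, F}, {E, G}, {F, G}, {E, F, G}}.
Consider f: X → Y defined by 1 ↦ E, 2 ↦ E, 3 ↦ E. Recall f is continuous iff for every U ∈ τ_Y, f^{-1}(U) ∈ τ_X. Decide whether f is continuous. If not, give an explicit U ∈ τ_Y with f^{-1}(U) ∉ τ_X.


f IS continuous.

Compute f^{-1}(U) for each U ∈ τ_Y:
  U = ∅: f^{-1}(U) = ∅ ∈ τ_X ✓.
  U = {E}: f^{-1}(U) = {1, 2, 3} ∈ τ_X ✓.
  U = {F}: f^{-1}(U) = ∅ ∈ τ_X ✓.
  U = {G}: f^{-1}(U) = ∅ ∈ τ_X ✓.
  U = {E, F}: f^{-1}(U) = {1, 2, 3} ∈ τ_X ✓.
  U = {E, G}: f^{-1}(U) = {1, 2, 3} ∈ τ_X ✓.
  U = {F, G}: f^{-1}(U) = ∅ ∈ τ_X ✓.
  U = {E, F, G}: f^{-1}(U) = {1, 2, 3} ∈ τ_X ✓.
Every preimage lies in τ_X, so f IS continuous.


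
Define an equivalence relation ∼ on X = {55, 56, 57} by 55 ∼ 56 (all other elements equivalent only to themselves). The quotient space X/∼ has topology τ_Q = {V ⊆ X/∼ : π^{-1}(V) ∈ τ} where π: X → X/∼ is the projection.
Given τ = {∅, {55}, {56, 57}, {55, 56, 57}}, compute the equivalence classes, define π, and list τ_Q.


X/∼ = {[55=56], [57]}; |τ_Q| = 2.

Equivalence classes: [55=56], [57].
Quotient map π: X → X/∼ sends 55 ↦ [55=56], 56 ↦ [55=56], 57 ↦ [57].
For each subset V ⊆ X/∼, compute π^{-1}(V) ⊆ X and check whether π^{-1}(V) ∈ τ. V is open in τ_Q iff π^{-1}(V) ∈ τ.
  V = {}: π^{-1}(V) = ∅ ∈ τ ✓.
  V = {[55=56]}: π^{-1}(V) = {55, 56} ∉ τ ✗.
  V = {[57]}: π^{-1}(V) = {57} ∉ τ ✗.
  V = {[55=56], [57]}: π^{-1}(V) = {55, 56, 57} ∈ τ ✓.
Open sets in the quotient: τ_Q = {{}, {[55=56], [57]}} (2 elements).
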